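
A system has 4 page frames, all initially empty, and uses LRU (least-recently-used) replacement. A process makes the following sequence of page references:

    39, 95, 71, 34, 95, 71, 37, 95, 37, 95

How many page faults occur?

39 -> miss, frames [39]
95 -> miss, frames [39, 95]
71 -> miss, frames [39, 95, 71]
34 -> miss, frames [39, 95, 71, 34]
95 -> hit
71 -> hit
37 -> miss, evict 39, frames [34, 95, 71, 37]
95 -> hit
37 -> hit
95 -> hit
Page faults: 5.

5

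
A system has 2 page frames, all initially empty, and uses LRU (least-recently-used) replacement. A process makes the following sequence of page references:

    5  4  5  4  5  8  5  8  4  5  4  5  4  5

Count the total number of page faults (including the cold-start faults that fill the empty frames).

5 → miss, frames (5)
4 → miss, frames (5 4)
5 → hit
4 → hit
5 → hit
8 → miss, evict 4, frames (5 8)
5 → hit
8 → hit
4 → miss, evict 5, frames (8 4)
5 → miss, evict 8, frames (4 5)
4 → hit
5 → hit
4 → hit
5 → hit
Page faults: 5.

5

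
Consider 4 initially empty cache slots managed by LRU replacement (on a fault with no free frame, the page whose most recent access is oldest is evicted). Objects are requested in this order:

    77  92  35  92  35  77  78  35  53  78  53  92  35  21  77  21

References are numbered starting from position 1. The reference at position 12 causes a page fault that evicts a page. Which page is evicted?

77

pos 1: 77 → miss, frames [77]
pos 2: 92 → miss, frames [77, 92]
pos 3: 35 → miss, frames [77, 92, 35]
pos 4: 92 → hit
pos 5: 35 → hit
pos 6: 77 → hit
pos 7: 78 → miss, frames [92, 35, 77, 78]
pos 8: 35 → hit
pos 9: 53 → miss, evict 92, frames [77, 78, 35, 53]
pos 10: 78 → hit
pos 11: 53 → hit
pos 12: 92 → miss, evict 77, frames [35, 78, 53, 92]
At position 12, page 77 is evicted.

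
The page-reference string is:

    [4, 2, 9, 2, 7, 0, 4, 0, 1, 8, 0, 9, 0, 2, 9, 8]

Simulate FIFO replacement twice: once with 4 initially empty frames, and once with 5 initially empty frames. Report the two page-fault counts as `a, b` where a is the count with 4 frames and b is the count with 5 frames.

11, 9

4 frames: F F F . F F F . F F . F F F . . → 11 faults.
5 frames: F F F . F F . . F F . . . F F . → 9 faults.
9 < 11: adding a frame reduced faults, as is typical.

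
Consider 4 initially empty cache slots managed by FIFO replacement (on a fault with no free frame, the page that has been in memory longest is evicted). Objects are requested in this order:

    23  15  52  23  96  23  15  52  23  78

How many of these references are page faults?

5

23 -> miss, frames [23]
15 -> miss, frames [23, 15]
52 -> miss, frames [23, 15, 52]
23 -> hit
96 -> miss, frames [23, 15, 52, 96]
23 -> hit
15 -> hit
52 -> hit
23 -> hit
78 -> miss, evict 23, frames [15, 52, 96, 78]
Page faults: 5.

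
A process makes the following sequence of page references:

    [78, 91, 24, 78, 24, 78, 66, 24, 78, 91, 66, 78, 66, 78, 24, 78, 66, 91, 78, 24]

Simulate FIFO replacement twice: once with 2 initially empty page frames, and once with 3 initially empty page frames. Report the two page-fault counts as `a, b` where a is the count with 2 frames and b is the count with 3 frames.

15, 9

2 frames: F F F F . . F F F F F F . . F . F F F F → 15 faults.
3 frames: F F F . . . F . F F . . . . F . F . F . → 9 faults.
9 < 15: adding a frame reduced faults, as is typical.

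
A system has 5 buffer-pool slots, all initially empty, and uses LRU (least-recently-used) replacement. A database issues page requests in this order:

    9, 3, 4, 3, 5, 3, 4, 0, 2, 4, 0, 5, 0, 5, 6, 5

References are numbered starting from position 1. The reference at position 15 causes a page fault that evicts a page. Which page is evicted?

pos 1: 9 → fault, frames (9)
pos 2: 3 → fault, frames (9 3)
pos 3: 4 → fault, frames (9 3 4)
pos 4: 3 → hit
pos 5: 5 → fault, frames (9 4 3 5)
pos 6: 3 → hit
pos 7: 4 → hit
pos 8: 0 → fault, frames (9 5 3 4 0)
pos 9: 2 → fault, evict 9, frames (5 3 4 0 2)
pos 10: 4 → hit
pos 11: 0 → hit
pos 12: 5 → hit
pos 13: 0 → hit
pos 14: 5 → hit
pos 15: 6 → fault, evict 3, frames (2 4 0 5 6)
At position 15, page 3 is evicted.

3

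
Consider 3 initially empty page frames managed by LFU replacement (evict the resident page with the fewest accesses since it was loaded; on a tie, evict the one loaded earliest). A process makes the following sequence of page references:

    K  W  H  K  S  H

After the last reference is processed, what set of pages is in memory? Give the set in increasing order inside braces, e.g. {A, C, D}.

K → miss, frames (K)
W → miss, frames (K W)
H → miss, frames (K W H)
K → hit
S → miss, evict W, frames (K H S)
H → hit

{H, K, S}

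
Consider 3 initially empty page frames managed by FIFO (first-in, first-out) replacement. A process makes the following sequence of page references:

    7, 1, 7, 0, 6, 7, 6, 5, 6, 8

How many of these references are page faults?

7: fault, frames {7}
1: fault, frames {7,1}
7: hit
0: fault, frames {7,1,0}
6: fault, evict 7, frames {1,0,6}
7: fault, evict 1, frames {0,6,7}
6: hit
5: fault, evict 0, frames {6,7,5}
6: hit
8: fault, evict 6, frames {7,5,8}
Page faults: 7.

7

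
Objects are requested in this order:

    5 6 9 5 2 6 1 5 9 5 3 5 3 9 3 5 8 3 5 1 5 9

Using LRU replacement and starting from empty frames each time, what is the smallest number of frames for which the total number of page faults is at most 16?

3

f=1: 22 faults
f=2: 17 faults
f=3: 12 faults
f=4: 10 faults
f=5: 7 faults
f=6: 7 faults
f=7: 7 faults
Smallest f with faults ≤ 16 is 3.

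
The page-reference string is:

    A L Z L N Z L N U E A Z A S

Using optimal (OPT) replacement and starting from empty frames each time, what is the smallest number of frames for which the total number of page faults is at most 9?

f=1: 14 faults
f=2: 10 faults
f=3: 8 faults
f=4: 7 faults
f=5: 7 faults
f=6: 7 faults
f=7: 7 faults
Smallest f with faults ≤ 9 is 3.

3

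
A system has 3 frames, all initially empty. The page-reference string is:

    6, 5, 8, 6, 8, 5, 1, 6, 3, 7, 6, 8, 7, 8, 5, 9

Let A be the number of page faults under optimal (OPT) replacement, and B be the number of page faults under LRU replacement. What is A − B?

Under OPT: F F F . . . F . F F . . . . F F → 8 faults.
Under LRU: F F F . . . F F F F . F . . F F → 10 faults.
A − B = 8 − 10 = -2.

-2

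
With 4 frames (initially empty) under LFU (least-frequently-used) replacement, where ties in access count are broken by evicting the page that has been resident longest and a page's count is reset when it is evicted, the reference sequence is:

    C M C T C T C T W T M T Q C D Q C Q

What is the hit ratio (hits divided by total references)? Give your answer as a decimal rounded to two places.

C -> fault, frames (C)
M -> fault, frames (C M)
C -> hit
T -> fault, frames (C M T)
C -> hit
T -> hit
C -> hit
T -> hit
W -> fault, frames (C M T W)
T -> hit
M -> hit
T -> hit
Q -> fault, evict W, frames (C M T Q)
C -> hit
D -> fault, evict Q, frames (C M T D)
Q -> fault, evict D, frames (C M T Q)
C -> hit
Q -> hit
Hits: 11 of 18 references → 11/18 = 0.6111.

0.61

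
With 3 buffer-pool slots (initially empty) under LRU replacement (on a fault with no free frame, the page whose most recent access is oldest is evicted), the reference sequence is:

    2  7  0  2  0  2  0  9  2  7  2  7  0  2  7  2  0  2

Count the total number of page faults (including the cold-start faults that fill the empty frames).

6

2 -> miss, frames [2]
7 -> miss, frames [2, 7]
0 -> miss, frames [2, 7, 0]
2 -> hit
0 -> hit
2 -> hit
0 -> hit
9 -> miss, evict 7, frames [2, 0, 9]
2 -> hit
7 -> miss, evict 0, frames [9, 2, 7]
2 -> hit
7 -> hit
0 -> miss, evict 9, frames [2, 7, 0]
2 -> hit
7 -> hit
2 -> hit
0 -> hit
2 -> hit
Page faults: 6.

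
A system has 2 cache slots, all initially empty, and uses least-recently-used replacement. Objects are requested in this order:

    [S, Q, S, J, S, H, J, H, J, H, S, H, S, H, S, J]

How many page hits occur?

9

S: miss, frames [S]
Q: miss, frames [S, Q]
S: hit
J: miss, evict Q, frames [S, J]
S: hit
H: miss, evict J, frames [S, H]
J: miss, evict S, frames [H, J]
H: hit
J: hit
H: hit
S: miss, evict J, frames [H, S]
H: hit
S: hit
H: hit
S: hit
J: miss, evict H, frames [S, J]
Hits: 9.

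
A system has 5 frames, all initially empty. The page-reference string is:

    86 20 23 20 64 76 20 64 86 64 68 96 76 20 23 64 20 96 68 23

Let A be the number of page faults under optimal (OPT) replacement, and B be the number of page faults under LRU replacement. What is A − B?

Under OPT: F F F . F F . . . . F F . . . . . . F . → 8 faults.
Under LRU: F F F . F F . . . . F F F F F F . . F . → 12 faults.
A − B = 8 − 12 = -4.

-4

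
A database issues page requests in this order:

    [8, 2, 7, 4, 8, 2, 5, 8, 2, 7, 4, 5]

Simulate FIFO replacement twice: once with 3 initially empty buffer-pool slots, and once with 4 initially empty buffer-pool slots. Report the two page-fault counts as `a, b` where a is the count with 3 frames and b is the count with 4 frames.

3 frames: F F F F F F F . . F F . → 9 faults.
4 frames: F F F F . . F F F F F F → 10 faults.
10 > 9: adding a frame increased faults — Belady's anomaly.

9, 10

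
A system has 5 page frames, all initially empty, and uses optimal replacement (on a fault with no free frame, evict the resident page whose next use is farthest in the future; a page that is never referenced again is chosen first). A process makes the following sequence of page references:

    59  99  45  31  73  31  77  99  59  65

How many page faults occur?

7

59 → miss, frames [59]
99 → miss, frames [59, 99]
45 → miss, frames [59, 99, 45]
31 → miss, frames [59, 99, 45, 31]
73 → miss, frames [59, 99, 45, 31, 73]
31 → hit
77 → miss, evict 73, frames [59, 99, 45, 31, 77]
99 → hit
59 → hit
65 → miss, evict 77, frames [59, 99, 45, 31, 65]
Page faults: 7.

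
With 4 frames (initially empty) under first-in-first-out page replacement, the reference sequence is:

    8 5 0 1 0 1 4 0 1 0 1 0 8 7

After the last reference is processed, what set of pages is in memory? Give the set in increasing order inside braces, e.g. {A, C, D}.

{1, 4, 7, 8}

8: miss, frames {8}
5: miss, frames {8,5}
0: miss, frames {8,5,0}
1: miss, frames {8,5,0,1}
0: hit
1: hit
4: miss, evict 8, frames {5,0,1,4}
0: hit
1: hit
0: hit
1: hit
0: hit
8: miss, evict 5, frames {0,1,4,8}
7: miss, evict 0, frames {1,4,8,7}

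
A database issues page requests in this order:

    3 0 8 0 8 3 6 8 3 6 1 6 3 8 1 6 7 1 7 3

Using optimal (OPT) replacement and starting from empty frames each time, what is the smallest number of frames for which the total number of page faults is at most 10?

3

f=1: 20 faults
f=2: 12 faults
f=3: 8 faults
f=4: 6 faults
f=5: 6 faults
f=6: 6 faults
Smallest f with faults ≤ 10 is 3.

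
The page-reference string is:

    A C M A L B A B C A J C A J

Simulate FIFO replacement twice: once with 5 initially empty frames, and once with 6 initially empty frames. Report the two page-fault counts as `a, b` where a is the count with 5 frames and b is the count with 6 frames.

7, 6

5 frames: F F F . F F . . . . F . F . → 7 faults.
6 frames: F F F . F F . . . . F . . . → 6 faults.
6 < 7: adding a frame reduced faults, as is typical.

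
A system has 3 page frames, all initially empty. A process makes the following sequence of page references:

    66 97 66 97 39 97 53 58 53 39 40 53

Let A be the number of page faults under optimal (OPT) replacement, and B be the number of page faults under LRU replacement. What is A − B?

-1

Under OPT: F F . . F . F F . . F . → 6 faults.
Under LRU: F F . . F . F F . F F . → 7 faults.
A − B = 6 − 7 = -1.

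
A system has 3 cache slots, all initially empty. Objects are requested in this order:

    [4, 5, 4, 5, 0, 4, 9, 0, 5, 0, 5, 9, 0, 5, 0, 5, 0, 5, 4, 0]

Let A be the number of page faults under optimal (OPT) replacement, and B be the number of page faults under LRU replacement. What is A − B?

-1

Under OPT: F F . . F . F . . . . . . . . . . . F . → 5 faults.
Under LRU: F F . . F . F . F . . . . . . . . . F . → 6 faults.
A − B = 5 − 6 = -1.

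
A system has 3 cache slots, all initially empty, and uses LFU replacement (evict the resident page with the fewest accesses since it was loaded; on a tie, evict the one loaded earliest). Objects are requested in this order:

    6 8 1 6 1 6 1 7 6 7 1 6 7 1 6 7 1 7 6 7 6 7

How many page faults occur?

4

6: fault, frames [6]
8: fault, frames [6, 8]
1: fault, frames [6, 8, 1]
6: hit
1: hit
6: hit
1: hit
7: fault, evict 8, frames [6, 1, 7]
6: hit
7: hit
1: hit
6: hit
7: hit
1: hit
6: hit
7: hit
1: hit
7: hit
6: hit
7: hit
6: hit
7: hit
Page faults: 4.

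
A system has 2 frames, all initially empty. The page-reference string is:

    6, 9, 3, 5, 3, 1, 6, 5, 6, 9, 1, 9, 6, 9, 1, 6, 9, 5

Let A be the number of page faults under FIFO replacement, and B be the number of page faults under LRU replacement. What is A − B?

Under FIFO: F F F F . F F F . F F . F F F F F F → 15 faults.
Under LRU: F F F F . F F F . F F . F . F F F F → 14 faults.
A − B = 15 − 14 = 1.

1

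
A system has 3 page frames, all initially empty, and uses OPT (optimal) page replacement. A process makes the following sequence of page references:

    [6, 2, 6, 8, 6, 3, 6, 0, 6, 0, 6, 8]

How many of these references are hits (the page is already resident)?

7

6: miss, frames (6)
2: miss, frames (6 2)
6: hit
8: miss, frames (6 2 8)
6: hit
3: miss, evict 2, frames (6 8 3)
6: hit
0: miss, evict 3, frames (6 8 0)
6: hit
0: hit
6: hit
8: hit
Hits: 7.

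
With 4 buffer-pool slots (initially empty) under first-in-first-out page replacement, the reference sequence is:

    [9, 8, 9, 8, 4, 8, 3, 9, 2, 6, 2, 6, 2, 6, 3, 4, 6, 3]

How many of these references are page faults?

9: fault, frames {9}
8: fault, frames {9,8}
9: hit
8: hit
4: fault, frames {9,8,4}
8: hit
3: fault, frames {9,8,4,3}
9: hit
2: fault, evict 9, frames {8,4,3,2}
6: fault, evict 8, frames {4,3,2,6}
2: hit
6: hit
2: hit
6: hit
3: hit
4: hit
6: hit
3: hit
Page faults: 6.

6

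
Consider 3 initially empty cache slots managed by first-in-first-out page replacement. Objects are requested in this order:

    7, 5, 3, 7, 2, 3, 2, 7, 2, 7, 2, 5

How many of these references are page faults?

7: miss, frames (7)
5: miss, frames (7 5)
3: miss, frames (7 5 3)
7: hit
2: miss, evict 7, frames (5 3 2)
3: hit
2: hit
7: miss, evict 5, frames (3 2 7)
2: hit
7: hit
2: hit
5: miss, evict 3, frames (2 7 5)
Page faults: 6.

6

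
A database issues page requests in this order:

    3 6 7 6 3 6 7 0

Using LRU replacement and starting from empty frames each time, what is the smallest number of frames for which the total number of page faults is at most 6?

2

f=1: 8 faults
f=2: 6 faults
f=3: 4 faults
f=4: 4 faults
Smallest f with faults ≤ 6 is 2.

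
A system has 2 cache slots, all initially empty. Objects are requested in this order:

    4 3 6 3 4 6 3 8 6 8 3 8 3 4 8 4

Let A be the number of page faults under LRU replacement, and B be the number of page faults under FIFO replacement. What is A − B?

Under LRU: F F F . F F F F F . F . . F F . → 11 faults.
Under FIFO: F F F . F . F F F . F F . F . . → 10 faults.
A − B = 11 − 10 = 1.

1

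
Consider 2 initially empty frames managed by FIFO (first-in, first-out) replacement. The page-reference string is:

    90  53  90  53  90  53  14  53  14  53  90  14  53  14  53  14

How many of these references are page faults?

90 → miss, frames [90]
53 → miss, frames [90, 53]
90 → hit
53 → hit
90 → hit
53 → hit
14 → miss, evict 90, frames [53, 14]
53 → hit
14 → hit
53 → hit
90 → miss, evict 53, frames [14, 90]
14 → hit
53 → miss, evict 14, frames [90, 53]
14 → miss, evict 90, frames [53, 14]
53 → hit
14 → hit
Page faults: 6.

6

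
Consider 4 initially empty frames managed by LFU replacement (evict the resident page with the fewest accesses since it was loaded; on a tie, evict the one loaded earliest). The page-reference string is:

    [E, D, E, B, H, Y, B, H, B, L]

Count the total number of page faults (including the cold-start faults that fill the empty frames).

6

E → fault, frames [E]
D → fault, frames [E, D]
E → hit
B → fault, frames [E, D, B]
H → fault, frames [E, D, B, H]
Y → fault, evict D, frames [E, B, H, Y]
B → hit
H → hit
B → hit
L → fault, evict Y, frames [E, B, H, L]
Page faults: 6.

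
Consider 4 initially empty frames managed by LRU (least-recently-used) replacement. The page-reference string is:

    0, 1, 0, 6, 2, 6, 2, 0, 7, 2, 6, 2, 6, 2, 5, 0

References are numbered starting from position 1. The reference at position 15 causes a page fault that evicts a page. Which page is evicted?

pos 1: 0: fault, frames [0]
pos 2: 1: fault, frames [0, 1]
pos 3: 0: hit
pos 4: 6: fault, frames [1, 0, 6]
pos 5: 2: fault, frames [1, 0, 6, 2]
pos 6: 6: hit
pos 7: 2: hit
pos 8: 0: hit
pos 9: 7: fault, evict 1, frames [6, 2, 0, 7]
pos 10: 2: hit
pos 11: 6: hit
pos 12: 2: hit
pos 13: 6: hit
pos 14: 2: hit
pos 15: 5: fault, evict 0, frames [7, 6, 2, 5]
At position 15, page 0 is evicted.

0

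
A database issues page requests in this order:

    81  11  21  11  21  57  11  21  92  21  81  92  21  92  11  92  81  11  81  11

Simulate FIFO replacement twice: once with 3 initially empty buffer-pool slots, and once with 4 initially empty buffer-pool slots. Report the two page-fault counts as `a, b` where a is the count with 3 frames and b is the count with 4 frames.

10, 7

3 frames: F F F . . F . . F . F . F . F F F . . . → 10 faults.
4 frames: F F F . . F . . F . F . . . F . . . . . → 7 faults.
7 < 10: adding a frame reduced faults, as is typical.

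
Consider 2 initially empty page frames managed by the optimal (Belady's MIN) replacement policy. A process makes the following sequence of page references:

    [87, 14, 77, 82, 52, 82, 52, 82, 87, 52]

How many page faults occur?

6

87: fault, frames {87}
14: fault, frames {87,14}
77: fault, evict 14, frames {87,77}
82: fault, evict 77, frames {87,82}
52: fault, evict 87, frames {82,52}
82: hit
52: hit
82: hit
87: fault, evict 82, frames {52,87}
52: hit
Page faults: 6.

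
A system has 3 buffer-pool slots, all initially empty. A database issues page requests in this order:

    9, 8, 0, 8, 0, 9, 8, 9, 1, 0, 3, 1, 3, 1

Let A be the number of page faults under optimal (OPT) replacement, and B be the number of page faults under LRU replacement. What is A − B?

-1

Under OPT: F F F . . . . . F . F . . . → 5 faults.
Under LRU: F F F . . . . . F F F . . . → 6 faults.
A − B = 5 − 6 = -1.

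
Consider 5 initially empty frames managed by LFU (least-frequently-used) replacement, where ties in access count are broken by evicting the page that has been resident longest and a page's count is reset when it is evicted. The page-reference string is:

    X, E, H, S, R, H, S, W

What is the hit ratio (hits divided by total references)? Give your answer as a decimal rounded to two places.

X: miss, frames [X]
E: miss, frames [X, E]
H: miss, frames [X, E, H]
S: miss, frames [X, E, H, S]
R: miss, frames [X, E, H, S, R]
H: hit
S: hit
W: miss, evict X, frames [E, H, S, R, W]
Hits: 2 of 8 references → 2/8 = 0.2500.

0.25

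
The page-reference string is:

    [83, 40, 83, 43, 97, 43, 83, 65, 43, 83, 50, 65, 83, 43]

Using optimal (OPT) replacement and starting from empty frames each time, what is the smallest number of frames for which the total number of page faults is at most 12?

f=1: 14 faults
f=2: 10 faults
f=3: 7 faults
f=4: 6 faults
f=5: 6 faults
f=6: 6 faults
Smallest f with faults ≤ 12 is 2.

2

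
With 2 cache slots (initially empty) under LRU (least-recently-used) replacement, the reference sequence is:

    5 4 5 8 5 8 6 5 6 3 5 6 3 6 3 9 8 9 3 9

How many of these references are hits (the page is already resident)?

5 → fault, frames {5}
4 → fault, frames {5,4}
5 → hit
8 → fault, evict 4, frames {5,8}
5 → hit
8 → hit
6 → fault, evict 5, frames {8,6}
5 → fault, evict 8, frames {6,5}
6 → hit
3 → fault, evict 5, frames {6,3}
5 → fault, evict 6, frames {3,5}
6 → fault, evict 3, frames {5,6}
3 → fault, evict 5, frames {6,3}
6 → hit
3 → hit
9 → fault, evict 6, frames {3,9}
8 → fault, evict 3, frames {9,8}
9 → hit
3 → fault, evict 8, frames {9,3}
9 → hit
Hits: 8.

8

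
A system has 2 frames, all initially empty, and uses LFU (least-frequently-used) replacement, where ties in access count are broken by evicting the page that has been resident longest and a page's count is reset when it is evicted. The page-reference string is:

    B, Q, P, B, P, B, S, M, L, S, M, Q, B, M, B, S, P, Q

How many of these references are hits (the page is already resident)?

4

B: miss, frames (B)
Q: miss, frames (B Q)
P: miss, evict B, frames (Q P)
B: miss, evict Q, frames (P B)
P: hit
B: hit
S: miss, evict P, frames (B S)
M: miss, evict S, frames (B M)
L: miss, evict M, frames (B L)
S: miss, evict L, frames (B S)
M: miss, evict S, frames (B M)
Q: miss, evict M, frames (B Q)
B: hit
M: miss, evict Q, frames (B M)
B: hit
S: miss, evict M, frames (B S)
P: miss, evict S, frames (B P)
Q: miss, evict P, frames (B Q)
Hits: 4.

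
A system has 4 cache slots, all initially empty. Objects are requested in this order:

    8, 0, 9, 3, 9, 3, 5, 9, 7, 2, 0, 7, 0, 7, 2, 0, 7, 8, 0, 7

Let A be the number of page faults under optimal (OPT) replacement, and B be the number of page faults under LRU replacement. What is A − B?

Under OPT: F F F F . . F . F F . . . . . . . . . . → 7 faults.
Under LRU: F F F F . . F . F F F . . . . . . F . . → 9 faults.
A − B = 7 − 9 = -2.

-2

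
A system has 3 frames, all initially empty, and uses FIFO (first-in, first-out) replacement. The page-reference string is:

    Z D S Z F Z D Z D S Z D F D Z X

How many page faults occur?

Z → fault, frames (Z)
D → fault, frames (Z D)
S → fault, frames (Z D S)
Z → hit
F → fault, evict Z, frames (D S F)
Z → fault, evict D, frames (S F Z)
D → fault, evict S, frames (F Z D)
Z → hit
D → hit
S → fault, evict F, frames (Z D S)
Z → hit
D → hit
F → fault, evict Z, frames (D S F)
D → hit
Z → fault, evict D, frames (S F Z)
X → fault, evict S, frames (F Z X)
Page faults: 10.

10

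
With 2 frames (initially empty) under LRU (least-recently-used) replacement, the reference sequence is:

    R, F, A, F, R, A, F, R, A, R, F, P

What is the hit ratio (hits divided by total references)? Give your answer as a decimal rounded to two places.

0.17

R -> fault, frames {R}
F -> fault, frames {R,F}
A -> fault, evict R, frames {F,A}
F -> hit
R -> fault, evict A, frames {F,R}
A -> fault, evict F, frames {R,A}
F -> fault, evict R, frames {A,F}
R -> fault, evict A, frames {F,R}
A -> fault, evict F, frames {R,A}
R -> hit
F -> fault, evict A, frames {R,F}
P -> fault, evict R, frames {F,P}
Hits: 2 of 12 references → 2/12 = 0.1667.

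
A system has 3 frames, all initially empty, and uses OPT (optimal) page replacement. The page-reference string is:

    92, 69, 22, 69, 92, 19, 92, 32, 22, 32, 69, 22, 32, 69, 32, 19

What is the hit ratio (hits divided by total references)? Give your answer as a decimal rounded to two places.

0.56

92 → miss, frames [92]
69 → miss, frames [92, 69]
22 → miss, frames [92, 69, 22]
69 → hit
92 → hit
19 → miss, evict 69, frames [92, 22, 19]
92 → hit
32 → miss, evict 92, frames [22, 19, 32]
22 → hit
32 → hit
69 → miss, evict 19, frames [22, 32, 69]
22 → hit
32 → hit
69 → hit
32 → hit
19 → miss, evict 69, frames [22, 32, 19]
Hits: 9 of 16 references → 9/16 = 0.5625.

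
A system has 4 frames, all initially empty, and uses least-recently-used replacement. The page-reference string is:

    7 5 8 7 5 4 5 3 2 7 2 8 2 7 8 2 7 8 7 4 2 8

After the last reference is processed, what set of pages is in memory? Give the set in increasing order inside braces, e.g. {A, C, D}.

{2, 4, 7, 8}

7 → fault, frames {7}
5 → fault, frames {7,5}
8 → fault, frames {7,5,8}
7 → hit
5 → hit
4 → fault, frames {8,7,5,4}
5 → hit
3 → fault, evict 8, frames {7,4,5,3}
2 → fault, evict 7, frames {4,5,3,2}
7 → fault, evict 4, frames {5,3,2,7}
2 → hit
8 → fault, evict 5, frames {3,7,2,8}
2 → hit
7 → hit
8 → hit
2 → hit
7 → hit
8 → hit
7 → hit
4 → fault, evict 3, frames {2,8,7,4}
2 → hit
8 → hit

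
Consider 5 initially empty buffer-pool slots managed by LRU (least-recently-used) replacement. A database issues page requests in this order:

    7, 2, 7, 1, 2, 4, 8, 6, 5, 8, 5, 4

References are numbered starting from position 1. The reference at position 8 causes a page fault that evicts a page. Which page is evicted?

pos 1: 7 -> miss, frames (7)
pos 2: 2 -> miss, frames (7 2)
pos 3: 7 -> hit
pos 4: 1 -> miss, frames (2 7 1)
pos 5: 2 -> hit
pos 6: 4 -> miss, frames (7 1 2 4)
pos 7: 8 -> miss, frames (7 1 2 4 8)
pos 8: 6 -> miss, evict 7, frames (1 2 4 8 6)
At position 8, page 7 is evicted.

7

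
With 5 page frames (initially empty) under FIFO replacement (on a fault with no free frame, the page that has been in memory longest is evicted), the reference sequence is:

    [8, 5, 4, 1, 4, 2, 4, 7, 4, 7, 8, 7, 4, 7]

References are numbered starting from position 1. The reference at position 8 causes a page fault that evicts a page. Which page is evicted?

pos 1: 8: fault, frames (8)
pos 2: 5: fault, frames (8 5)
pos 3: 4: fault, frames (8 5 4)
pos 4: 1: fault, frames (8 5 4 1)
pos 5: 4: hit
pos 6: 2: fault, frames (8 5 4 1 2)
pos 7: 4: hit
pos 8: 7: fault, evict 8, frames (5 4 1 2 7)
At position 8, page 8 is evicted.

8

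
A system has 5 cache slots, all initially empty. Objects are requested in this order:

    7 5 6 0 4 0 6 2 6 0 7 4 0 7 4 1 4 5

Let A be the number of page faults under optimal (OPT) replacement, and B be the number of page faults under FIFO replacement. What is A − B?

Under OPT: F F F F F . . F . . . . . . . F . F → 8 faults.
Under FIFO: F F F F F . . F . . F . . . . F . F → 9 faults.
A − B = 8 − 9 = -1.

-1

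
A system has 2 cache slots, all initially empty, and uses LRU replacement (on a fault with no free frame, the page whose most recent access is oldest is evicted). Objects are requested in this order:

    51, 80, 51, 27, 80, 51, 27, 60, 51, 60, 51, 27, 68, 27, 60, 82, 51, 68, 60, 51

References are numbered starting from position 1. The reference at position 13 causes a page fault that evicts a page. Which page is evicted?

pos 1: 51 → fault, frames [51]
pos 2: 80 → fault, frames [51, 80]
pos 3: 51 → hit
pos 4: 27 → fault, evict 80, frames [51, 27]
pos 5: 80 → fault, evict 51, frames [27, 80]
pos 6: 51 → fault, evict 27, frames [80, 51]
pos 7: 27 → fault, evict 80, frames [51, 27]
pos 8: 60 → fault, evict 51, frames [27, 60]
pos 9: 51 → fault, evict 27, frames [60, 51]
pos 10: 60 → hit
pos 11: 51 → hit
pos 12: 27 → fault, evict 60, frames [51, 27]
pos 13: 68 → fault, evict 51, frames [27, 68]
At position 13, page 51 is evicted.

51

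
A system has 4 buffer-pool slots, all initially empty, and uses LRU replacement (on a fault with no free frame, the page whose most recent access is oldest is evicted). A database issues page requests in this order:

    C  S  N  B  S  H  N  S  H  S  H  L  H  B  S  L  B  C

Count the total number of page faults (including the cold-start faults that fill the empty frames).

8

C -> fault, frames [C]
S -> fault, frames [C, S]
N -> fault, frames [C, S, N]
B -> fault, frames [C, S, N, B]
S -> hit
H -> fault, evict C, frames [N, B, S, H]
N -> hit
S -> hit
H -> hit
S -> hit
H -> hit
L -> fault, evict B, frames [N, S, H, L]
H -> hit
B -> fault, evict N, frames [S, L, H, B]
S -> hit
L -> hit
B -> hit
C -> fault, evict H, frames [S, L, B, C]
Page faults: 8.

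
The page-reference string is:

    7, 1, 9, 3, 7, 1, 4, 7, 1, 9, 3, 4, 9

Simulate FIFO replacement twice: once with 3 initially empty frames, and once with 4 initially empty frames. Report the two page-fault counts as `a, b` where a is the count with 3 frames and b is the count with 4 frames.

9, 10

3 frames: F F F F F F F . . F F . . → 9 faults.
4 frames: F F F F . . F F F F F F . → 10 faults.
10 > 9: adding a frame increased faults — Belady's anomaly.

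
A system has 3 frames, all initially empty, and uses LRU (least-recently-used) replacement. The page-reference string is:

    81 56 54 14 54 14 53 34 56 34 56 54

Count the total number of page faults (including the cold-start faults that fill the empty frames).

8

81 → fault, frames (81)
56 → fault, frames (81 56)
54 → fault, frames (81 56 54)
14 → fault, evict 81, frames (56 54 14)
54 → hit
14 → hit
53 → fault, evict 56, frames (54 14 53)
34 → fault, evict 54, frames (14 53 34)
56 → fault, evict 14, frames (53 34 56)
34 → hit
56 → hit
54 → fault, evict 53, frames (34 56 54)
Page faults: 8.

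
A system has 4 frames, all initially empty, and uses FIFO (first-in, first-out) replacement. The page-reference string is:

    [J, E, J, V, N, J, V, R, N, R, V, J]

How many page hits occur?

J -> miss, frames [J]
E -> miss, frames [J, E]
J -> hit
V -> miss, frames [J, E, V]
N -> miss, frames [J, E, V, N]
J -> hit
V -> hit
R -> miss, evict J, frames [E, V, N, R]
N -> hit
R -> hit
V -> hit
J -> miss, evict E, frames [V, N, R, J]
Hits: 6.

6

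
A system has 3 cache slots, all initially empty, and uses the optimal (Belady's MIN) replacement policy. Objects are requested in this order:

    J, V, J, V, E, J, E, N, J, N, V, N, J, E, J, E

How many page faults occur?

5

J → miss, frames {J}
V → miss, frames {J,V}
J → hit
V → hit
E → miss, frames {J,V,E}
J → hit
E → hit
N → miss, evict E, frames {J,V,N}
J → hit
N → hit
V → hit
N → hit
J → hit
E → miss, evict N, frames {J,V,E}
J → hit
E → hit
Page faults: 5.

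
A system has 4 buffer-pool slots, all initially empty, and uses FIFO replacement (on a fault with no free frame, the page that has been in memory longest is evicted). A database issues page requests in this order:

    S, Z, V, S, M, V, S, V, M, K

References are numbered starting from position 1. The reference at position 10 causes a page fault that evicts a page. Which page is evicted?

pos 1: S -> fault, frames [S]
pos 2: Z -> fault, frames [S, Z]
pos 3: V -> fault, frames [S, Z, V]
pos 4: S -> hit
pos 5: M -> fault, frames [S, Z, V, M]
pos 6: V -> hit
pos 7: S -> hit
pos 8: V -> hit
pos 9: M -> hit
pos 10: K -> fault, evict S, frames [Z, V, M, K]
At position 10, page S is evicted.

S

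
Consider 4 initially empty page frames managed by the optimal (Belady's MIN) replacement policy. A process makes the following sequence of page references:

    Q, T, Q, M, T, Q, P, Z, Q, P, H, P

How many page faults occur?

Q: fault, frames (Q)
T: fault, frames (Q T)
Q: hit
M: fault, frames (Q T M)
T: hit
Q: hit
P: fault, frames (Q T M P)
Z: fault, evict M, frames (Q T P Z)
Q: hit
P: hit
H: fault, evict Z, frames (Q T P H)
P: hit
Page faults: 6.

6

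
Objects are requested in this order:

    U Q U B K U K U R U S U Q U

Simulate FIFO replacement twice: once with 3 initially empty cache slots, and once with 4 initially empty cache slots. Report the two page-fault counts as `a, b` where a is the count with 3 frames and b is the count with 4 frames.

3 frames: F F . F F F . . F . F . F F → 9 faults.
4 frames: F F . F F . . . F F F . F . → 8 faults.
8 < 9: adding a frame reduced faults, as is typical.

9, 8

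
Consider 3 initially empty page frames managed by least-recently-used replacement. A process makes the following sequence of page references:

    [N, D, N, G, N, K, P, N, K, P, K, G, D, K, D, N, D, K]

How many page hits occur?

10

N → fault, frames [N]
D → fault, frames [N, D]
N → hit
G → fault, frames [D, N, G]
N → hit
K → fault, evict D, frames [G, N, K]
P → fault, evict G, frames [N, K, P]
N → hit
K → hit
P → hit
K → hit
G → fault, evict N, frames [P, K, G]
D → fault, evict P, frames [K, G, D]
K → hit
D → hit
N → fault, evict G, frames [K, D, N]
D → hit
K → hit
Hits: 10.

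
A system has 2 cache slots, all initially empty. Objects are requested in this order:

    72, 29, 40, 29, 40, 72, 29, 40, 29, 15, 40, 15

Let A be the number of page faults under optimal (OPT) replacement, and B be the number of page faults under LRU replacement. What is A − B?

Under OPT: F F F . . F . F . F . . → 6 faults.
Under LRU: F F F . . F F F . F F . → 8 faults.
A − B = 6 − 8 = -2.

-2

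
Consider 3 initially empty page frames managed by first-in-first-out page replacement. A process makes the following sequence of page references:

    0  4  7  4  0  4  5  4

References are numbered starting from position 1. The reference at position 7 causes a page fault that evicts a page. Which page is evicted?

0

pos 1: 0 → fault, frames [0]
pos 2: 4 → fault, frames [0, 4]
pos 3: 7 → fault, frames [0, 4, 7]
pos 4: 4 → hit
pos 5: 0 → hit
pos 6: 4 → hit
pos 7: 5 → fault, evict 0, frames [4, 7, 5]
At position 7, page 0 is evicted.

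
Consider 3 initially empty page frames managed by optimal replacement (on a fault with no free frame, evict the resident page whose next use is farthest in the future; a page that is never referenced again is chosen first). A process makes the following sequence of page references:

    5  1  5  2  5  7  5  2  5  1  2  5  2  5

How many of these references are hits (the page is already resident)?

9

5 → miss, frames [5]
1 → miss, frames [5, 1]
5 → hit
2 → miss, frames [5, 1, 2]
5 → hit
7 → miss, evict 1, frames [5, 2, 7]
5 → hit
2 → hit
5 → hit
1 → miss, evict 7, frames [5, 2, 1]
2 → hit
5 → hit
2 → hit
5 → hit
Hits: 9.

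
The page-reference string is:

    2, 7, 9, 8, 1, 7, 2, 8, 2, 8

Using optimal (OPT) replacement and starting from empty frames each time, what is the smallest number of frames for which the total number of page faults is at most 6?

3

f=1: 10 faults
f=2: 7 faults
f=3: 6 faults
f=4: 5 faults
f=5: 5 faults
Smallest f with faults ≤ 6 is 3.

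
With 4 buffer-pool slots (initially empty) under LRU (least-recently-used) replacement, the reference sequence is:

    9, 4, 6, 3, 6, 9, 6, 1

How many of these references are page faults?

9 → fault, frames {9}
4 → fault, frames {9,4}
6 → fault, frames {9,4,6}
3 → fault, frames {9,4,6,3}
6 → hit
9 → hit
6 → hit
1 → fault, evict 4, frames {3,9,6,1}
Page faults: 5.

5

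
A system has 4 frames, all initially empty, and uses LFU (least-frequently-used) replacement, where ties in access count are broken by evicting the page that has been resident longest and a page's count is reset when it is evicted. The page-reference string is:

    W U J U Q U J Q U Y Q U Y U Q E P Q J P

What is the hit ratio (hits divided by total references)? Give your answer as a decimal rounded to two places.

W -> fault, frames (W)
U -> fault, frames (W U)
J -> fault, frames (W U J)
U -> hit
Q -> fault, frames (W U J Q)
U -> hit
J -> hit
Q -> hit
U -> hit
Y -> fault, evict W, frames (U J Q Y)
Q -> hit
U -> hit
Y -> hit
U -> hit
Q -> hit
E -> fault, evict J, frames (U Q Y E)
P -> fault, evict E, frames (U Q Y P)
Q -> hit
J -> fault, evict P, frames (U Q Y J)
P -> fault, evict J, frames (U Q Y P)
Hits: 11 of 20 references → 11/20 = 0.5500.

0.55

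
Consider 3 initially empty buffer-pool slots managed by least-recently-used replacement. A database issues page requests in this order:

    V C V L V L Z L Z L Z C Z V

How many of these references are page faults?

6

V: miss, frames [V]
C: miss, frames [V, C]
V: hit
L: miss, frames [C, V, L]
V: hit
L: hit
Z: miss, evict C, frames [V, L, Z]
L: hit
Z: hit
L: hit
Z: hit
C: miss, evict V, frames [L, Z, C]
Z: hit
V: miss, evict L, frames [C, Z, V]
Page faults: 6.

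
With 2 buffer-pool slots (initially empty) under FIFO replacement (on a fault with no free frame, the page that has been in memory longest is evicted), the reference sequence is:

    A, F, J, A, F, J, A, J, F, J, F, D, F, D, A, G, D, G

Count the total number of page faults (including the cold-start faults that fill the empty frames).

A → miss, frames (A)
F → miss, frames (A F)
J → miss, evict A, frames (F J)
A → miss, evict F, frames (J A)
F → miss, evict J, frames (A F)
J → miss, evict A, frames (F J)
A → miss, evict F, frames (J A)
J → hit
F → miss, evict J, frames (A F)
J → miss, evict A, frames (F J)
F → hit
D → miss, evict F, frames (J D)
F → miss, evict J, frames (D F)
D → hit
A → miss, evict D, frames (F A)
G → miss, evict F, frames (A G)
D → miss, evict A, frames (G D)
G → hit
Page faults: 14.

14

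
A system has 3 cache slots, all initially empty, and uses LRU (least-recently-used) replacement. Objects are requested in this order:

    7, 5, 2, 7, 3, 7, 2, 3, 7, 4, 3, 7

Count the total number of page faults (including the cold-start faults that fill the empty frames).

5

7 → fault, frames [7]
5 → fault, frames [7, 5]
2 → fault, frames [7, 5, 2]
7 → hit
3 → fault, evict 5, frames [2, 7, 3]
7 → hit
2 → hit
3 → hit
7 → hit
4 → fault, evict 2, frames [3, 7, 4]
3 → hit
7 → hit
Page faults: 5.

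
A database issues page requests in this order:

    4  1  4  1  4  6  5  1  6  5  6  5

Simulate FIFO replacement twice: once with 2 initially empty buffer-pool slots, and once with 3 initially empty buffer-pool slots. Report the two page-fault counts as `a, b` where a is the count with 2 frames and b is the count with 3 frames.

2 frames: F F . . . F F F F F . . → 7 faults.
3 frames: F F . . . F F . . . . . → 4 faults.
4 < 7: adding a frame reduced faults, as is typical.

7, 4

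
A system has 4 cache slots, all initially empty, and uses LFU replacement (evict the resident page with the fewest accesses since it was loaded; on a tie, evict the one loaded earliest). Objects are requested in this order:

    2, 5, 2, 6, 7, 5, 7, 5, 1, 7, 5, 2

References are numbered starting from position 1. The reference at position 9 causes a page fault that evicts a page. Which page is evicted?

6

pos 1: 2: miss, frames (2)
pos 2: 5: miss, frames (2 5)
pos 3: 2: hit
pos 4: 6: miss, frames (2 5 6)
pos 5: 7: miss, frames (2 5 6 7)
pos 6: 5: hit
pos 7: 7: hit
pos 8: 5: hit
pos 9: 1: miss, evict 6, frames (2 5 7 1)
At position 9, page 6 is evicted.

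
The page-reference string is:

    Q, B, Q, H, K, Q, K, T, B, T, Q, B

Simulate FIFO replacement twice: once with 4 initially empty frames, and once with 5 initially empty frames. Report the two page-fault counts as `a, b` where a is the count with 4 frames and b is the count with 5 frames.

4 frames: F F . F F . . F . . F F → 7 faults.
5 frames: F F . F F . . F . . . . → 5 faults.
5 < 7: adding a frame reduced faults, as is typical.

7, 5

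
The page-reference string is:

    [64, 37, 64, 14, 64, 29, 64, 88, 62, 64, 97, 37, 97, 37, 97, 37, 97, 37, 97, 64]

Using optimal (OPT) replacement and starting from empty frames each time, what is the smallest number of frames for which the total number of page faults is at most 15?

f=1: 20 faults
f=2: 9 faults
f=3: 7 faults
f=4: 7 faults
f=5: 7 faults
f=6: 7 faults
f=7: 7 faults
Smallest f with faults ≤ 15 is 2.

2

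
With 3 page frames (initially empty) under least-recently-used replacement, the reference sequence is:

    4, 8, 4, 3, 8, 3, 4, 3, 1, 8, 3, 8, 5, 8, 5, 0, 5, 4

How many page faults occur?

4: miss, frames [4]
8: miss, frames [4, 8]
4: hit
3: miss, frames [8, 4, 3]
8: hit
3: hit
4: hit
3: hit
1: miss, evict 8, frames [4, 3, 1]
8: miss, evict 4, frames [3, 1, 8]
3: hit
8: hit
5: miss, evict 1, frames [3, 8, 5]
8: hit
5: hit
0: miss, evict 3, frames [8, 5, 0]
5: hit
4: miss, evict 8, frames [0, 5, 4]
Page faults: 8.

8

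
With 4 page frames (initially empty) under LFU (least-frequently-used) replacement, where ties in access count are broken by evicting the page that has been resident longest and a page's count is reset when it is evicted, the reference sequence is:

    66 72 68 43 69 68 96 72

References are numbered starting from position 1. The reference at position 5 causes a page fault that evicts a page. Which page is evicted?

pos 1: 66 -> miss, frames (66)
pos 2: 72 -> miss, frames (66 72)
pos 3: 68 -> miss, frames (66 72 68)
pos 4: 43 -> miss, frames (66 72 68 43)
pos 5: 69 -> miss, evict 66, frames (72 68 43 69)
At position 5, page 66 is evicted.

66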